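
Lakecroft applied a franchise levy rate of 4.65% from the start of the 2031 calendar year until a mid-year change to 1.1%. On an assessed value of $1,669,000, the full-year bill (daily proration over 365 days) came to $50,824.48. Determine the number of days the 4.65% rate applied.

Let d = days at the first rate; then 365 − d days at the second rate.
$1,669,000 × [4.65%·d + 1.1%·(365−d)] / 365 = $50,824.48
Solving gives d = 200, so the new rate took effect on 20 July 2031.

200 days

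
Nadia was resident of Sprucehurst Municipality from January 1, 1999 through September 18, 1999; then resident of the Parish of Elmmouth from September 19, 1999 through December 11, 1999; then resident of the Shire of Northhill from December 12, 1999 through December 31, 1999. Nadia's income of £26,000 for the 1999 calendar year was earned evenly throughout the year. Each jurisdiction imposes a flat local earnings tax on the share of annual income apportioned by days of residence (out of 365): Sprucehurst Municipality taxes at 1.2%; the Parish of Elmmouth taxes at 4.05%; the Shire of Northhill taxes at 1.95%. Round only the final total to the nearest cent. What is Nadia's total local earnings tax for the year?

£493.22

Sprucehurst Municipality, January 1 – September 18, 1999: 261 days → £26,000 × 1.2% × 261/365 = £223.1014
The Parish of Elmmouth, September 19 – December 11, 1999: 84 days → £26,000 × 4.05% × 84/365 = £242.3342
The Shire of Northhill, December 12 – December 31, 1999: 20 days → £26,000 × 1.95% × 20/365 = £27.7808
Total = £493.2164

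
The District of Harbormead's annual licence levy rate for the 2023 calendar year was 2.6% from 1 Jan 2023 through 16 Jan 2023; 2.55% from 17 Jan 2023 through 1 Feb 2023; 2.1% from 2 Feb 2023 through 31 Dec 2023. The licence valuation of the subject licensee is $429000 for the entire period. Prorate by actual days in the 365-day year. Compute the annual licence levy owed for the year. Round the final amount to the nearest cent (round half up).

$9187.65

1 Jan – 16 Jan 2023: 16 days at 2.6% → $429000 × 2.6% × 16/365 = $488.9425
17 Jan – 1 Feb 2023: 16 days at 2.55% → $429000 × 2.55% × 16/365 = $479.5397
2 Feb – 31 Dec 2023: 333 days at 2.1% → $429000 × 2.1% × 333/365 = $8219.1699
Total = $9187.6521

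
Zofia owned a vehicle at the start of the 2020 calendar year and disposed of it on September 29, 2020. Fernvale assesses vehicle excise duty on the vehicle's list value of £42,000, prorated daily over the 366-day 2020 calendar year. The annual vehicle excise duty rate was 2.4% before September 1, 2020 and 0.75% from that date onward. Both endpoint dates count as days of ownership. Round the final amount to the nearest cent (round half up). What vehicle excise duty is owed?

January 1 – August 31, 2020: 244 days at 2.4% → £42,000 × 2.4% × 244/366 = £672.0000
September 1 – September 29, 2020: 29 days at 0.75% → £42,000 × 0.75% × 29/366 = £24.9590
Total = £696.9590

£696.96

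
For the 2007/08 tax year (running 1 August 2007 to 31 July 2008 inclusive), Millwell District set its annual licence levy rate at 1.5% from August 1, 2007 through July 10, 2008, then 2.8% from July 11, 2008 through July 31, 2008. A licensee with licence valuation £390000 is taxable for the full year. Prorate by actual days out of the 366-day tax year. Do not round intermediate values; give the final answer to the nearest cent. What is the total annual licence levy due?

£6140.90

August 1, 2007 – July 10, 2008: 345 days at 1.5% → £390000 × 1.5% × 345/366 = £5514.3443
July 11 – July 31, 2008: 21 days at 2.8% → £390000 × 2.8% × 21/366 = £626.5574
Total = £6140.9016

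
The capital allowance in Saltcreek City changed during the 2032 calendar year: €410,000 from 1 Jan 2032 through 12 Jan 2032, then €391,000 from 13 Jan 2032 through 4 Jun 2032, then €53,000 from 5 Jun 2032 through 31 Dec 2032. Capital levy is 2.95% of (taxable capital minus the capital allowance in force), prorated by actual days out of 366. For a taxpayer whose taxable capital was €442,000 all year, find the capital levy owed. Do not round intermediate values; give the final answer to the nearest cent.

1 Jan – 12 Jan 2032: 12 days, exemption €410,000 → (€442,000 − €410,000) × 2.95% × 12/366 = €30.9508
13 Jan – 4 Jun 2032: 144 days, exemption €391,000 → (€442,000 − €391,000) × 2.95% × 144/366 = €591.9344
5 Jun – 31 Dec 2032: 210 days, exemption €53,000 → (€442,000 − €53,000) × 2.95% × 210/366 = €6,584.3033
Total = €7,207.1885

€7,207.19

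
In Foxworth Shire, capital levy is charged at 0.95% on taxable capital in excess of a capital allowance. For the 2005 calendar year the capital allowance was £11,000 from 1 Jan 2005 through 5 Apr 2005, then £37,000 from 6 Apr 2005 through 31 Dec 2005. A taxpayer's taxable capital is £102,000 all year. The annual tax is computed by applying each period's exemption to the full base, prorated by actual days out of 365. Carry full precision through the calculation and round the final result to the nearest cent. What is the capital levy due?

1 Jan – 5 Apr 2005: 95 days, exemption £11,000 → (£102,000 − £11,000) × 0.95% × 95/365 = £225.0068
6 Apr – 31 Dec 2005: 270 days, exemption £37,000 → (£102,000 − £37,000) × 0.95% × 270/365 = £456.7808
Total = £681.7877

£681.79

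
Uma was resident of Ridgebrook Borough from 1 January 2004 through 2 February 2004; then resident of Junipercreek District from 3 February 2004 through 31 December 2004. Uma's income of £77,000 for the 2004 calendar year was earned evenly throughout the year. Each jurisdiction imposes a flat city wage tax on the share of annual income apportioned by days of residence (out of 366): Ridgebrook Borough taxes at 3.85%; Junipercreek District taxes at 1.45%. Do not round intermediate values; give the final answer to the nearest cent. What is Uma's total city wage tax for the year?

Ridgebrook Borough, 1 January – 2 February 2004: 33 days → £77,000 × 3.85% × 33/366 = £267.2910
Junipercreek District, 3 February – 31 December 2004: 333 days → £77,000 × 1.45% × 333/366 = £1,015.8320
Total = £1,283.1230

£1,283.12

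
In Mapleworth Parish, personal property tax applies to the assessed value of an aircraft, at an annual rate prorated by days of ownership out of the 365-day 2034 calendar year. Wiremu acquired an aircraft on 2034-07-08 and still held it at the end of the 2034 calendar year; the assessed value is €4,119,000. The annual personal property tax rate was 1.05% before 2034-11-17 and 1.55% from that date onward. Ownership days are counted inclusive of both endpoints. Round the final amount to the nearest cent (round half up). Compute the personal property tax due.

2034-07-08 to 2034-11-16: 132 days at 1.05% → €4,119,000 × 1.05% × 132/365 = €15,640.9151
2034-11-17 to 2034-12-31: 45 days at 1.55% → €4,119,000 × 1.55% × 45/365 = €7,871.2397
Total = €23,512.1548

€23,512.15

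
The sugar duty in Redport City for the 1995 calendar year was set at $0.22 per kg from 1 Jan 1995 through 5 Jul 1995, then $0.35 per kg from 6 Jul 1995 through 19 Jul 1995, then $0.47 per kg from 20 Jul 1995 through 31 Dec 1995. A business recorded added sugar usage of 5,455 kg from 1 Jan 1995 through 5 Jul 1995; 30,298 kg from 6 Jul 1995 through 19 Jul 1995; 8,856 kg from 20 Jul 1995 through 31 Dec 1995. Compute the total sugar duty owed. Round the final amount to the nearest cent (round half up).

1 Jan – 5 Jul 1995: 5,455 kg at $0.22/kg → $1,200.10
6 Jul – 19 Jul 1995: 30,298 kg at $0.35/kg → $10,604.30
20 Jul – 31 Dec 1995: 8,856 kg at $0.47/kg → $4,162.32

$15,966.72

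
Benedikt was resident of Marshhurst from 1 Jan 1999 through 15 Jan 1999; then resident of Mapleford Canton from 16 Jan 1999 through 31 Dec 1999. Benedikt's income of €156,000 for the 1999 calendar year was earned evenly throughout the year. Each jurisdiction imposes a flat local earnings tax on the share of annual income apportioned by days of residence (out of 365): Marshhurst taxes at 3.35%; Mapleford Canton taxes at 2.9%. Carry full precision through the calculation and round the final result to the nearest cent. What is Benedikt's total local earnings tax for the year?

Marshhurst, 1 Jan – 15 Jan 1999: 15 days → €156,000 × 3.35% × 15/365 = €214.7671
Mapleford Canton, 16 Jan – 31 Dec 1999: 350 days → €156,000 × 2.9% × 350/365 = €4,338.0822
Total = €4,552.8493

€4,552.85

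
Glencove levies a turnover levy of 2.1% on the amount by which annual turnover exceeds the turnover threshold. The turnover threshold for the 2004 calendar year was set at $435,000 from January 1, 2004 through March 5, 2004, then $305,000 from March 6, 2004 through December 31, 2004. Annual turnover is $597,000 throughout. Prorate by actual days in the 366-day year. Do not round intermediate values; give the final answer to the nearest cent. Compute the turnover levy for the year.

January 1 – March 5, 2004: 65 days, exemption $435,000 → ($597,000 − $435,000) × 2.1% × 65/366 = $604.1803
March 6 – December 31, 2004: 301 days, exemption $305,000 → ($597,000 − $305,000) × 2.1% × 301/366 = $5,042.9836
Total = $5,647.1639

$5,647.16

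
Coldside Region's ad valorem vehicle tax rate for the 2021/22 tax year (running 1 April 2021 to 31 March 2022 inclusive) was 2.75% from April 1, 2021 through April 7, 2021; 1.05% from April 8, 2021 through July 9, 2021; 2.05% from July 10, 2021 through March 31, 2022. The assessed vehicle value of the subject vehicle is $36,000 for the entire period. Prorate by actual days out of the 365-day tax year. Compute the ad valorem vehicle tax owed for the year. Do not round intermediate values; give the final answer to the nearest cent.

$651.11

April 1 – April 7, 2021: 7 days at 2.75% → $36,000 × 2.75% × 7/365 = $18.9863
April 8 – July 9, 2021: 93 days at 1.05% → $36,000 × 1.05% × 93/365 = $96.3123
July 10, 2021 – March 31, 2022: 265 days at 2.05% → $36,000 × 2.05% × 265/365 = $535.8082
Total = $651.1068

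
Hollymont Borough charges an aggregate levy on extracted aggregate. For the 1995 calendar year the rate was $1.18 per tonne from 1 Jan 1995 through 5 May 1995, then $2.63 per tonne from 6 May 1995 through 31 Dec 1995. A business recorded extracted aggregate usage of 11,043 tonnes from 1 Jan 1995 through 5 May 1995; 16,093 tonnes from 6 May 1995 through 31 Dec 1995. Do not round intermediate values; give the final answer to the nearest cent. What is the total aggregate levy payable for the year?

$55,355.33

1 Jan – 5 May 1995: 11,043 tonnes at $1.18/tonne → $13,030.74
6 May – 31 Dec 1995: 16,093 tonnes at $2.63/tonne → $42,324.59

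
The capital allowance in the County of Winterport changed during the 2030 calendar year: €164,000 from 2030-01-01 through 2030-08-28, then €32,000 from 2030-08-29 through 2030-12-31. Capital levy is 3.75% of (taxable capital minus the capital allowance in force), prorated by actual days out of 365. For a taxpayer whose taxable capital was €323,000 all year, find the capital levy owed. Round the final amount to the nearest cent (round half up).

2030-01-01 to 2030-08-28: 240 days, exemption €164,000 → (€323,000 − €164,000) × 3.75% × 240/365 = €3,920.5479
2030-08-29 to 2030-12-31: 125 days, exemption €32,000 → (€323,000 − €32,000) × 3.75% × 125/365 = €3,737.1575
Total = €7,657.7055

€7,657.71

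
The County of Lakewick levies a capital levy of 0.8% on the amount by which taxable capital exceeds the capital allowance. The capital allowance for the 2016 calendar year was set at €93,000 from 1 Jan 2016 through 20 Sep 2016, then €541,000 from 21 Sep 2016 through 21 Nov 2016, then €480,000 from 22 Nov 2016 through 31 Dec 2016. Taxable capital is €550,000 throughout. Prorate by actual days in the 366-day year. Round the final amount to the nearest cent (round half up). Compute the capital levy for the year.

1 Jan – 20 Sep 2016: 264 days, exemption €93,000 → (€550,000 − €93,000) × 0.8% × 264/366 = €2,637.1148
21 Sep – 21 Nov 2016: 62 days, exemption €541,000 → (€550,000 − €541,000) × 0.8% × 62/366 = €12.1967
22 Nov – 31 Dec 2016: 40 days, exemption €480,000 → (€550,000 − €480,000) × 0.8% × 40/366 = €61.2022
Total = €2,710.5137

€2,710.51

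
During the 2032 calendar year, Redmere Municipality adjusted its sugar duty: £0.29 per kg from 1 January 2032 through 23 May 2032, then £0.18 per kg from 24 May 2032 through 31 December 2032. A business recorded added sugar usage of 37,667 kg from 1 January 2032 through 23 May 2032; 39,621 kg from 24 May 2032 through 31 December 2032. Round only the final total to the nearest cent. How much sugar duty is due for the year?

1 January – 23 May 2032: 37,667 kg at £0.29/kg → £10923.43
24 May – 31 December 2032: 39,621 kg at £0.18/kg → £7131.78

£18055.21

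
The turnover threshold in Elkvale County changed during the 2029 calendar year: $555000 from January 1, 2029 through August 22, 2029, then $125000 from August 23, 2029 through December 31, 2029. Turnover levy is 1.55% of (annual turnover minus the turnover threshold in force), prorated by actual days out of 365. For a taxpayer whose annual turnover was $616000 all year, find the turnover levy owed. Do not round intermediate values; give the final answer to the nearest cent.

$3337.60

January 1 – August 22, 2029: 234 days, exemption $555000 → ($616000 − $555000) × 1.55% × 234/365 = $606.1562
August 23 – December 31, 2029: 131 days, exemption $125000 → ($616000 − $125000) × 1.55% × 131/365 = $2731.4397
Total = $3337.5959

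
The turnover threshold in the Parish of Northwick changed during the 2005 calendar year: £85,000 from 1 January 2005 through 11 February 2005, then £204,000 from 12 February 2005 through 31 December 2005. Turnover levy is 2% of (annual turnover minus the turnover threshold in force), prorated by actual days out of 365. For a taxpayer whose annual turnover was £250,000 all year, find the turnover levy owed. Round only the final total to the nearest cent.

1 January – 11 February 2005: 42 days, exemption £85,000 → (£250,000 − £85,000) × 2% × 42/365 = £379.7260
12 February – 31 December 2005: 323 days, exemption £204,000 → (£250,000 − £204,000) × 2% × 323/365 = £814.1370
Total = £1,193.8630

£1,193.86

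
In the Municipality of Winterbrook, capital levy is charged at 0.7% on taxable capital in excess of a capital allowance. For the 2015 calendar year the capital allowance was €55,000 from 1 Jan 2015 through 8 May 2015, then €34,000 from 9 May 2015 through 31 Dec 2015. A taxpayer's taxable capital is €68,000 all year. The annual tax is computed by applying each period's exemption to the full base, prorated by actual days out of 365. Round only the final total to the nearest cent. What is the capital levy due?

€186.45

1 Jan – 8 May 2015: 128 days, exemption €55,000 → (€68,000 − €55,000) × 0.7% × 128/365 = €31.9123
9 May – 31 Dec 2015: 237 days, exemption €34,000 → (€68,000 − €34,000) × 0.7% × 237/365 = €154.5370
Total = €186.4493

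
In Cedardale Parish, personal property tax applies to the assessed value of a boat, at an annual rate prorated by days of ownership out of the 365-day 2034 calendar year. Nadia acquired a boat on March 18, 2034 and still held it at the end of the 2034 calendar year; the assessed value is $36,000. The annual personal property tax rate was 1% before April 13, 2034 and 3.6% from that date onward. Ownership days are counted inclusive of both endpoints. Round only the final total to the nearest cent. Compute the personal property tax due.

$959.47

March 18 – April 12, 2034: 26 days at 1% → $36,000 × 1% × 26/365 = $25.6438
April 13 – December 31, 2034: 263 days at 3.6% → $36,000 × 3.6% × 263/365 = $933.8301
Total = $959.4740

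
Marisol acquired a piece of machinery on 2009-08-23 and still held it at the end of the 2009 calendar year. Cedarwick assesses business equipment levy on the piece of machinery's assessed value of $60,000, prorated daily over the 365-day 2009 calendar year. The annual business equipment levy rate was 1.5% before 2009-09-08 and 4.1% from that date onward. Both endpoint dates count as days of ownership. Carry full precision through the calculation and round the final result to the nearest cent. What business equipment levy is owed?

$814.52

2009-08-23 to 2009-09-07: 16 days at 1.5% → $60,000 × 1.5% × 16/365 = $39.4521
2009-09-08 to 2009-12-31: 115 days at 4.1% → $60,000 × 4.1% × 115/365 = $775.0685
Total = $814.5205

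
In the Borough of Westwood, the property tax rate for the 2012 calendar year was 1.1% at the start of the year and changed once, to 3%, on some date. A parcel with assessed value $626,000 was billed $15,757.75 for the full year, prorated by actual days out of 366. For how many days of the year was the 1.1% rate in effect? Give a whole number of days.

Let d = days at the first rate; then 366 − d days at the second rate.
$626,000 × [1.1%·d + 3%·(366−d)] / 366 = $15,757.75
Solving gives d = 93, so the new rate took effect on April 3, 2012.

93 days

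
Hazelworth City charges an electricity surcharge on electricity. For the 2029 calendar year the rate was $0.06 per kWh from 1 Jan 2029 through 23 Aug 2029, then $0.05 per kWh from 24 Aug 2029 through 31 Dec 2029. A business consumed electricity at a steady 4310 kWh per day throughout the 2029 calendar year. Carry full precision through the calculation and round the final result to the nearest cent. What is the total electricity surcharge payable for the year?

$88,786.00

1 Jan – 23 Aug 2029: 235 days × 4310 kWh/day = 1,012,850 kWh at $0.06/kWh → $60,771.00
24 Aug – 31 Dec 2029: 130 days × 4310 kWh/day = 560,300 kWh at $0.05/kWh → $28,015.00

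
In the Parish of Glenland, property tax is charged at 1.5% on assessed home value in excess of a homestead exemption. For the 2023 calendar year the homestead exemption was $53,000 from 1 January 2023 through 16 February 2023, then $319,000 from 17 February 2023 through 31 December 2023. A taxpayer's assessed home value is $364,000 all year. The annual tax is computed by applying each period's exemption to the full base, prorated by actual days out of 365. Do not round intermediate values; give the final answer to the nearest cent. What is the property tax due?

$1,188.78

1 January – 16 February 2023: 47 days, exemption $53,000 → ($364,000 − $53,000) × 1.5% × 47/365 = $600.6986
17 February – 31 December 2023: 318 days, exemption $319,000 → ($364,000 − $319,000) × 1.5% × 318/365 = $588.0822
Total = $1,188.7808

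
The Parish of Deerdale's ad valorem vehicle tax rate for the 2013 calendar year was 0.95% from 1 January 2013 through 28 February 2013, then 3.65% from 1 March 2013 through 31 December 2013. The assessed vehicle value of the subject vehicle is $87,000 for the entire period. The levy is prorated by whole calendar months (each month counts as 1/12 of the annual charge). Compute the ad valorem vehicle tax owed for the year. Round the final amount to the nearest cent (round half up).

$2,784.00

1 January – 28 February 2013: 2 months at 0.95% → $87,000 × 0.95% × 2/12 = $137.7500
1 March – 31 December 2013: 10 months at 3.65% → $87,000 × 3.65% × 10/12 = $2,646.2500
Total = $2,784.0000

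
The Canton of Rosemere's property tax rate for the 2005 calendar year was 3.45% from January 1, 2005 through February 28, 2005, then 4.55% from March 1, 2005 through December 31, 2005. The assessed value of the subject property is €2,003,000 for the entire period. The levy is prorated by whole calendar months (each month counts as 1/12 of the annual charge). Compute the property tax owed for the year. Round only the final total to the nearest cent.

January 1 – February 28, 2005: 2 months at 3.45% → €2,003,000 × 3.45% × 2/12 = €11,517.2500
March 1 – December 31, 2005: 10 months at 4.55% → €2,003,000 × 4.55% × 10/12 = €75,947.0833
Total = €87,464.3333

€87,464.33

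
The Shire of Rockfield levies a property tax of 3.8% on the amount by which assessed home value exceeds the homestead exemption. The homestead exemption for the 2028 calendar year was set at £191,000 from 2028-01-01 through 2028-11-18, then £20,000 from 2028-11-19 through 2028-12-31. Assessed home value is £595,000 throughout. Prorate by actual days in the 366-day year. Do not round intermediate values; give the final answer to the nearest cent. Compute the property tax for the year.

2028-01-01 to 2028-11-18: 323 days, exemption £191,000 → (£595,000 − £191,000) × 3.8% × 323/366 = £13,548.3497
2028-11-19 to 2028-12-31: 43 days, exemption £20,000 → (£595,000 − £20,000) × 3.8% × 43/366 = £2,567.0765
Total = £16,115.4262

£16,115.43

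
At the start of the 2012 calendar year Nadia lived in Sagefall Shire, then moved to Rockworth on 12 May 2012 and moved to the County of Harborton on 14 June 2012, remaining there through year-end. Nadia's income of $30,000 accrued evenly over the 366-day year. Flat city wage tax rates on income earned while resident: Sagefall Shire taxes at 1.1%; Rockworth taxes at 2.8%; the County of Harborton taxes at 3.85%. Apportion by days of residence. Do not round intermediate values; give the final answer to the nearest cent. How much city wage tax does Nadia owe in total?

Sagefall Shire, 1 January – 11 May 2012: 132 days → $30,000 × 1.1% × 132/366 = $119.0164
Rockworth, 12 May – 13 June 2012: 33 days → $30,000 × 2.8% × 33/366 = $75.7377
The County of Harborton, 14 June – 31 December 2012: 201 days → $30,000 × 3.85% × 201/366 = $634.3033
Total = $829.0574

$829.06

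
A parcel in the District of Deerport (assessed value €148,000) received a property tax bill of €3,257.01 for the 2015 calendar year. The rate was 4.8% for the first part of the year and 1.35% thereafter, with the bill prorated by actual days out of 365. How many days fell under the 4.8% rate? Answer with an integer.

90 days

Let d = days at the first rate; then 365 − d days at the second rate.
€148,000 × [4.8%·d + 1.35%·(365−d)] / 365 = €3,257.01
Solving gives d = 90, so the new rate took effect on 1 April 2015.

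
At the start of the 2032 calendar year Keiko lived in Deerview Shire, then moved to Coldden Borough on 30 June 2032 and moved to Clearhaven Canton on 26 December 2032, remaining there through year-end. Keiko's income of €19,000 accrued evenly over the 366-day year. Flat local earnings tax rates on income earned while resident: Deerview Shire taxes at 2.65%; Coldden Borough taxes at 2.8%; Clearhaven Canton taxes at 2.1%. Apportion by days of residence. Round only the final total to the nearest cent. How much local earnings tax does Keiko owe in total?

Deerview Shire, 1 January – 29 June 2032: 181 days → €19,000 × 2.65% × 181/366 = €248.9986
Coldden Borough, 30 June – 25 December 2032: 179 days → €19,000 × 2.8% × 179/366 = €260.1858
Clearhaven Canton, 26 December – 31 December 2032: 6 days → €19,000 × 2.1% × 6/366 = €6.5410
Total = €515.7254

€515.73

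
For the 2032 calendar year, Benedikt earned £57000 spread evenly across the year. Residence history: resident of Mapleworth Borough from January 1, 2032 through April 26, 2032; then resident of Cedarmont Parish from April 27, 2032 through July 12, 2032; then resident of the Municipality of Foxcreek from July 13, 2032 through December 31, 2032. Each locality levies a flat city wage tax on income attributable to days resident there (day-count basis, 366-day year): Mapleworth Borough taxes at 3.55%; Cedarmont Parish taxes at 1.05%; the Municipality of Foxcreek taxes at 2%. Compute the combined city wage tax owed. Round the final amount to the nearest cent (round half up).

Mapleworth Borough, January 1 – April 26, 2032: 117 days → £57000 × 3.55% × 117/366 = £646.8566
Cedarmont Parish, April 27 – July 12, 2032: 77 days → £57000 × 1.05% × 77/366 = £125.9139
The Municipality of Foxcreek, July 13 – December 31, 2032: 172 days → £57000 × 2% × 172/366 = £535.7377
Total = £1308.5082

£1308.51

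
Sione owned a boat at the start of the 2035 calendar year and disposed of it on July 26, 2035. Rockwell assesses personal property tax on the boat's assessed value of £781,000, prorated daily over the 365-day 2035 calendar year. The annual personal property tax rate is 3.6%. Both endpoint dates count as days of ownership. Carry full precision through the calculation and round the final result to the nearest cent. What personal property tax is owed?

£15,945.24

Days held (January 1 – July 26, 2035): 207 out of 365
Tax = £781,000 × 3.6% × 207/365 = £15,945.2384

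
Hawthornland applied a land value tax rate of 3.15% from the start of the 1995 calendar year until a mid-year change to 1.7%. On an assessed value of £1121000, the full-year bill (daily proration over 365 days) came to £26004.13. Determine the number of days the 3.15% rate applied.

156 days

Let d = days at the first rate; then 365 − d days at the second rate.
£1121000 × [3.15%·d + 1.7%·(365−d)] / 365 = £26004.13
Solving gives d = 156, so the new rate took effect on June 6, 1995.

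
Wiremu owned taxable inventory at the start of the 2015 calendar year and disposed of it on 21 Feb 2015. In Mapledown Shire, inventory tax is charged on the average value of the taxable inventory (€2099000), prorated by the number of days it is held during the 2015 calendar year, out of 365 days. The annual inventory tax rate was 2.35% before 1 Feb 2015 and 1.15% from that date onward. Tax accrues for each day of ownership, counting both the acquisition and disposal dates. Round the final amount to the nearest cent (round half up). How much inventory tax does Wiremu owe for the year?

1 Jan – 31 Jan 2015: 31 days at 2.35% → €2099000 × 2.35% × 31/365 = €4189.3740
1 Feb – 21 Feb 2015: 21 days at 1.15% → €2099000 × 1.15% × 21/365 = €1388.7904
Total = €5578.1644

€5578.16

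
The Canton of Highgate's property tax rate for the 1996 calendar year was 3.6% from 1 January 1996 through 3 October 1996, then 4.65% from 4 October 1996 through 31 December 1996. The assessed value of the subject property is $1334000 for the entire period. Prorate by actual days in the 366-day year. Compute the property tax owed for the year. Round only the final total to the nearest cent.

$51430.07

1 January – 3 October 1996: 277 days at 3.6% → $1334000 × 3.6% × 277/366 = $36346.0328
4 October – 31 December 1996: 89 days at 4.65% → $1334000 × 4.65% × 89/366 = $15084.0410
Total = $51430.0738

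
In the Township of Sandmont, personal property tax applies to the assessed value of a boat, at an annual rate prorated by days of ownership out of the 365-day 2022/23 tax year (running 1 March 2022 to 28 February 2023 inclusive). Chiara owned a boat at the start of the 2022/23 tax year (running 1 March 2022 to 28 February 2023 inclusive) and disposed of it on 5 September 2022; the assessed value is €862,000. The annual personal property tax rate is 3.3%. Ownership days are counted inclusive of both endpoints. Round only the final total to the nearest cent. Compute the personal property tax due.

Days held (1 March – 5 September 2022): 189 out of 365
Tax = €862,000 × 3.3% × 189/365 = €14,729.5726

€14,729.57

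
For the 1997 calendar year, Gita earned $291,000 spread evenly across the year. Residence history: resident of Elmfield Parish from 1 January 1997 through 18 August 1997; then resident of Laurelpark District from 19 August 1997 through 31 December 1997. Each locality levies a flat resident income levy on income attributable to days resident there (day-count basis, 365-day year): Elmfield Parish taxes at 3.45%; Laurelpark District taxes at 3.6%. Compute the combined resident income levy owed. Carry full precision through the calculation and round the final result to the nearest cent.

$10,200.95

Elmfield Parish, 1 January – 18 August 1997: 230 days → $291,000 × 3.45% × 230/365 = $6,326.2603
Laurelpark District, 19 August – 31 December 1997: 135 days → $291,000 × 3.6% × 135/365 = $3,874.6849
Total = $10,200.9452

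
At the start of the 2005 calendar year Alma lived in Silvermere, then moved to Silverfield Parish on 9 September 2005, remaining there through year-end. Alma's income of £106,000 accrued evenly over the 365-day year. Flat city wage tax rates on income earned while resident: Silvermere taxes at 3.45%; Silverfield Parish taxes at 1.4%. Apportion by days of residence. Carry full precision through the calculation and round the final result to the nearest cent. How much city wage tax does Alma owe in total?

£2,978.31

Silvermere, 1 January – 8 September 2005: 251 days → £106,000 × 3.45% × 251/365 = £2,514.8137
Silverfield Parish, 9 September – 31 December 2005: 114 days → £106,000 × 1.4% × 114/365 = £463.4959
Total = £2,978.3096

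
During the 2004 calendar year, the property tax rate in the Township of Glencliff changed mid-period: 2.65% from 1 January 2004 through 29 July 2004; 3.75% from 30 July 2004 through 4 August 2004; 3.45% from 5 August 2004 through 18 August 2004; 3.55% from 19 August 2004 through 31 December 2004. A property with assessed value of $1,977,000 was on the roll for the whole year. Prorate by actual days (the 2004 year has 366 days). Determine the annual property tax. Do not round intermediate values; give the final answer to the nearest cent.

1 January – 29 July 2004: 211 days at 2.65% → $1,977,000 × 2.65% × 211/366 = $30,203.2664
30 July – 4 August 2004: 6 days at 3.75% → $1,977,000 × 3.75% × 6/366 = $1,215.3689
5 August – 18 August 2004: 14 days at 3.45% → $1,977,000 × 3.45% × 14/366 = $2,608.9918
19 August – 31 December 2004: 135 days at 3.55% → $1,977,000 × 3.55% × 135/366 = $25,887.3566
Total = $59,914.9836

$59,914.98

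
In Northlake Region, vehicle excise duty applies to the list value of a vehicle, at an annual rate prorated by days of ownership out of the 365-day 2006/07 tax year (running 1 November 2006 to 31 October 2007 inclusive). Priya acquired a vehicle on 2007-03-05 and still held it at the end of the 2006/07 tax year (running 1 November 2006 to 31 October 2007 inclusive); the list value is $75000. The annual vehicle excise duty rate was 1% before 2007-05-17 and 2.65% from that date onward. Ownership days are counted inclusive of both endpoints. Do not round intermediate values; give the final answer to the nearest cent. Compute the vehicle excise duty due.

2007-03-05 to 2007-05-16: 73 days at 1% → $75000 × 1% × 73/365 = $150.0000
2007-05-17 to 2007-10-31: 168 days at 2.65% → $75000 × 2.65% × 168/365 = $914.7945
Total = $1064.7945

$1064.79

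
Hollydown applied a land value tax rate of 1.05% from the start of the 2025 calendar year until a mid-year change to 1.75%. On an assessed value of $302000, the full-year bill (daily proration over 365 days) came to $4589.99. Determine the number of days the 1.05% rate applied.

Let d = days at the first rate; then 365 − d days at the second rate.
$302000 × [1.05%·d + 1.75%·(365−d)] / 365 = $4589.99
Solving gives d = 120, so the new rate took effect on 1 May 2025.

120 days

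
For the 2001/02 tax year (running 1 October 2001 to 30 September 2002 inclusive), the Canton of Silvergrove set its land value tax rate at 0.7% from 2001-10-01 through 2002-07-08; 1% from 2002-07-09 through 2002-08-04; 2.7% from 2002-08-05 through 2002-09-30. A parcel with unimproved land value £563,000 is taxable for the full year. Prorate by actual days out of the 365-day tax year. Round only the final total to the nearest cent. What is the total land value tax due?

£5,824.35

2001-10-01 to 2002-07-08: 281 days at 0.7% → £563,000 × 0.7% × 281/365 = £3,034.0301
2002-07-09 to 2002-08-04: 27 days at 1% → £563,000 × 1% × 27/365 = £416.4658
2002-08-05 to 2002-09-30: 57 days at 2.7% → £563,000 × 2.7% × 57/365 = £2,373.8548
Total = £5,824.3507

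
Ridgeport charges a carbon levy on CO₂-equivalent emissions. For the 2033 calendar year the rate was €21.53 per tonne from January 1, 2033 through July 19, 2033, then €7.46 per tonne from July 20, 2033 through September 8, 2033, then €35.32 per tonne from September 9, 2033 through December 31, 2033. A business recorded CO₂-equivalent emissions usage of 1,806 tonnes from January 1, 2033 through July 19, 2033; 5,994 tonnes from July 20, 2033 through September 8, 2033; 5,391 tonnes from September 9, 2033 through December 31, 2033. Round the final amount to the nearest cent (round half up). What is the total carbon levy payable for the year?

€274,008.54

January 1 – July 19, 2033: 1,806 tonnes at €21.53/tonne → €38,883.18
July 20 – September 8, 2033: 5,994 tonnes at €7.46/tonne → €44,715.24
September 9 – December 31, 2033: 5,391 tonnes at €35.32/tonne → €190,410.12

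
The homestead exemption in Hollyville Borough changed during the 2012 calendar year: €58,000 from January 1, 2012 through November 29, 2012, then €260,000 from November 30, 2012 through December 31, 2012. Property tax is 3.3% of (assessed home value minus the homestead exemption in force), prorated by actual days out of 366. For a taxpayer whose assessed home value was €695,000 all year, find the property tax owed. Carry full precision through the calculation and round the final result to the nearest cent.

January 1 – November 29, 2012: 334 days, exemption €58,000 → (€695,000 − €58,000) × 3.3% × 334/366 = €19,183.0984
November 30 – December 31, 2012: 32 days, exemption €260,000 → (€695,000 − €260,000) × 3.3% × 32/366 = €1,255.0820
Total = €20,438.1803

€20,438.18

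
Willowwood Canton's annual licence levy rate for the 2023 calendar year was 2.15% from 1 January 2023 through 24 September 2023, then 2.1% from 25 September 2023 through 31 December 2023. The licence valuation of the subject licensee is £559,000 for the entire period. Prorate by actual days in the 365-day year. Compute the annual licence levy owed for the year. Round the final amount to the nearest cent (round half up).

1 January – 24 September 2023: 267 days at 2.15% → £559,000 × 2.15% × 267/365 = £8,791.6151
25 September – 31 December 2023: 98 days at 2.1% → £559,000 × 2.1% × 98/365 = £3,151.8411
Total = £11,943.4562

£11,943.46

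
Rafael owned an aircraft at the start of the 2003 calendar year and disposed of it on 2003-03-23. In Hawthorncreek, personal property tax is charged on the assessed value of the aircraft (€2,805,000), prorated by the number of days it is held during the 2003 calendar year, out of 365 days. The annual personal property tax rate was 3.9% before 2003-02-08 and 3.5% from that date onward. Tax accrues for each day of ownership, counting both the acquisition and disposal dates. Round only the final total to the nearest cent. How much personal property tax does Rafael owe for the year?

€23,223.86

2003-01-01 to 2003-02-07: 38 days at 3.9% → €2,805,000 × 3.9% × 38/365 = €11,389.0685
2003-02-08 to 2003-03-23: 44 days at 3.5% → €2,805,000 × 3.5% × 44/365 = €11,834.7945
Total = €23,223.8630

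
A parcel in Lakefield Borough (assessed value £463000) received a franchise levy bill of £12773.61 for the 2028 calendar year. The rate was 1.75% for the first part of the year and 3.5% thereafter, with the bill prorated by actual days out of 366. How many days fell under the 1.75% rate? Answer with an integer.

Let d = days at the first rate; then 366 − d days at the second rate.
£463000 × [1.75%·d + 3.5%·(366−d)] / 366 = £12773.61
Solving gives d = 155, so the new rate took effect on June 4, 2028.

155 days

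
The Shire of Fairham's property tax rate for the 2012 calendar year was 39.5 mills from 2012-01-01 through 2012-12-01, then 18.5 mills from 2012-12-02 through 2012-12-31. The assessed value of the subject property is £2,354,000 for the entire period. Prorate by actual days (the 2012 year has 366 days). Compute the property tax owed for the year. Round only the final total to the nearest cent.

£88,931.03

2012-01-01 to 2012-12-01: 336 days at 39.5 mills → £2,354,000 × 3.95% × 336/366 = £85,361.4426
2012-12-02 to 2012-12-31: 30 days at 18.5 mills → £2,354,000 × 1.85% × 30/366 = £3,569.5902
Total = £88,931.0328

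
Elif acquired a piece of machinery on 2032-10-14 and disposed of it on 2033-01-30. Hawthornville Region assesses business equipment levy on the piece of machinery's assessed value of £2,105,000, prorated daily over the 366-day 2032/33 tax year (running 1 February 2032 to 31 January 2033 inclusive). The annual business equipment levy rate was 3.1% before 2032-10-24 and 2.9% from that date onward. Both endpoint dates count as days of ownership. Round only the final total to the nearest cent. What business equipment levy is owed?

£18,295.10

2032-10-14 to 2032-10-23: 10 days at 3.1% → £2,105,000 × 3.1% × 10/366 = £1,782.9235
2032-10-24 to 2033-01-30: 99 days at 2.9% → £2,105,000 × 2.9% × 99/366 = £16,512.1721
Total = £18,295.0956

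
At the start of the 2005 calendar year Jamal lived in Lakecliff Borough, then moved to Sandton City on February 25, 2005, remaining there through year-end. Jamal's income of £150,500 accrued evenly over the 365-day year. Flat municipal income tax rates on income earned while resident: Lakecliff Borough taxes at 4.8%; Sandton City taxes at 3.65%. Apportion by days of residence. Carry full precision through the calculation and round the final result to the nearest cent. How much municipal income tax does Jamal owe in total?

Lakecliff Borough, January 1 – February 24, 2005: 55 days → £150,500 × 4.8% × 55/365 = £1,088.5479
Sandton City, February 25 – December 31, 2005: 310 days → £150,500 × 3.65% × 310/365 = £4,665.5000
Total = £5,754.0479

£5,754.05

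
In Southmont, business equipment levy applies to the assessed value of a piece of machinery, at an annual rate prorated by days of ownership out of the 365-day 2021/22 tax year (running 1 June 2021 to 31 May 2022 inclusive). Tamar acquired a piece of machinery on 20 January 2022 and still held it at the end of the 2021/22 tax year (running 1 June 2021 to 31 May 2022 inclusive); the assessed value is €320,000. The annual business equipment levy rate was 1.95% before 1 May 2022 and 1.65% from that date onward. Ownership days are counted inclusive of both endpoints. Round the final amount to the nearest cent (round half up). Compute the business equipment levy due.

20 January – 30 April 2022: 101 days at 1.95% → €320,000 × 1.95% × 101/365 = €1,726.6849
1 May – 31 May 2022: 31 days at 1.65% → €320,000 × 1.65% × 31/365 = €448.4384
Total = €2,175.1233

€2,175.12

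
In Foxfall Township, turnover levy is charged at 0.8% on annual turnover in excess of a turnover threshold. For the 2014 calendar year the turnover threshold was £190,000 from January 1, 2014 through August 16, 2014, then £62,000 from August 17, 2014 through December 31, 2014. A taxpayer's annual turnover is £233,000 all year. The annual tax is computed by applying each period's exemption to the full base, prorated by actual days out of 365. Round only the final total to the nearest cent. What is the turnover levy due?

£728.35

January 1 – August 16, 2014: 228 days, exemption £190,000 → (£233,000 − £190,000) × 0.8% × 228/365 = £214.8822
August 17 – December 31, 2014: 137 days, exemption £62,000 → (£233,000 − £62,000) × 0.8% × 137/365 = £513.4685
Total = £728.3507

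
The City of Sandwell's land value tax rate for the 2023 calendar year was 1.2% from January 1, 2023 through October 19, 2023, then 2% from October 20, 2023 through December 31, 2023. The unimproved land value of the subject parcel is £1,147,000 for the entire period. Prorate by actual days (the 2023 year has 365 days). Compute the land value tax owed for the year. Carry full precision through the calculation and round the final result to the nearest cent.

January 1 – October 19, 2023: 292 days at 1.2% → £1,147,000 × 1.2% × 292/365 = £11,011.2000
October 20 – December 31, 2023: 73 days at 2% → £1,147,000 × 2% × 73/365 = £4,588.0000
Total = £15,599.2000

£15,599.20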